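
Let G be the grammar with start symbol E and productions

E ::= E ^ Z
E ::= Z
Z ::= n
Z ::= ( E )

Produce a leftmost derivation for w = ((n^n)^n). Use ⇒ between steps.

E ⇒ Z   [E ::= Z]
Z ⇒ (E)   [Z ::= ( E )]
(E) ⇒ (E^Z)   [E ::= E ^ Z]
(E^Z) ⇒ (Z^Z)   [E ::= Z]
(Z^Z) ⇒ ((E)^Z)   [Z ::= ( E )]
((E)^Z) ⇒ ((E^Z)^Z)   [E ::= E ^ Z]
((E^Z)^Z) ⇒ ((Z^Z)^Z)   [E ::= Z]
((Z^Z)^Z) ⇒ ((n^Z)^Z)   [Z ::= n]
((n^Z)^Z) ⇒ ((n^n)^Z)   [Z ::= n]
((n^n)^Z) ⇒ ((n^n)^n)   [Z ::= n]

E ⇒ Z ⇒ (E) ⇒ (E^Z) ⇒ (Z^Z) ⇒ ((E)^Z) ⇒ ((E^Z)^Z) ⇒ ((Z^Z)^Z) ⇒ ((n^Z)^Z) ⇒ ((n^n)^Z) ⇒ ((n^n)^n)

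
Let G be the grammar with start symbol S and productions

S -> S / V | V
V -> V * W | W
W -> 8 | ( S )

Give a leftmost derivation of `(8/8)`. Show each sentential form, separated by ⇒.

S⇒V⇒W⇒(S)⇒(S/V)⇒(V/V)⇒(W/V)⇒(8/V)⇒(8/W)⇒(8/8)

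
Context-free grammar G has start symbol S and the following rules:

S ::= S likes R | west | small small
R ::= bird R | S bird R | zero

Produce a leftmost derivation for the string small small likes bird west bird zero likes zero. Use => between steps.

S => S likes R => S likes R likes R => small small likes R likes R => small small likes bird R likes R => small small likes bird S bird R likes R => small small likes bird west bird R likes R => small small likes bird west bird zero likes R => small small likes bird west bird zero likes zero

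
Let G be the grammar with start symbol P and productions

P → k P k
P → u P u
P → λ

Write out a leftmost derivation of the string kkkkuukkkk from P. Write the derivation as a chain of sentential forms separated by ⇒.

P ⇒ kPk ⇒ kkPkk ⇒ kkkPkkk ⇒ kkkkPkkkk ⇒ kkkkuPukkkk ⇒ kkkkuukkkk

P ⇒ kPk   [P → k P k]
kPk ⇒ kkPkk   [P → k P k]
kkPkk ⇒ kkkPkkk   [P → k P k]
kkkPkkk ⇒ kkkkPkkkk   [P → k P k]
kkkkPkkkk ⇒ kkkkuPukkkk   [P → u P u]
kkkkuPukkkk ⇒ kkkkuukkkk   [P → λ]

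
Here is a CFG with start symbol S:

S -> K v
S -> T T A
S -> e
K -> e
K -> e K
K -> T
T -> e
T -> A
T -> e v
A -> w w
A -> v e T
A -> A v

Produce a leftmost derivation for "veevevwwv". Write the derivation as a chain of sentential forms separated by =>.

S => TTA => ATA => AvTA => veTvTA => veevTA => veevevA => veevevAv => veevevwwv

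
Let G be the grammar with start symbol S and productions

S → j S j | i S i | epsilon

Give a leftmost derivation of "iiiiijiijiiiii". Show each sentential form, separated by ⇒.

S ⇒ iSi   [S → i S i]
iSi ⇒ iiSii   [S → i S i]
iiSii ⇒ iiiSiii   [S → i S i]
iiiSiii ⇒ iiiiSiiii   [S → i S i]
iiiiSiiii ⇒ iiiiiSiiiii   [S → i S i]
iiiiiSiiiii ⇒ iiiiijSjiiiii   [S → j S j]
iiiiijSjiiiii ⇒ iiiiijiSijiiiii   [S → i S i]
iiiiijiSijiiiii ⇒ iiiiijiijiiiii   [S → epsilon]

S ⇒ iSi ⇒ iiSii ⇒ iiiSiii ⇒ iiiiSiiii ⇒ iiiiiSiiiii ⇒ iiiiijSjiiiii ⇒ iiiiijiSijiiiii ⇒ iiiiijiijiiiii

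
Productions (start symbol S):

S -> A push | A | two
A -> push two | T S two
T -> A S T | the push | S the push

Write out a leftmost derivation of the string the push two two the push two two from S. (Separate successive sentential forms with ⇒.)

S ⇒ A   [S -> A]
A ⇒ T S two   [A -> T S two]
T S two ⇒ S the push S two   [T -> S the push]
S the push S two ⇒ A the push S two   [S -> A]
A the push S two ⇒ T S two the push S two   [A -> T S two]
T S two the push S two ⇒ the push S two the push S two   [T -> the push]
the push S two the push S two ⇒ the push two two the push S two   [S -> two]
the push two two the push S two ⇒ the push two two the push two two   [S -> two]

S ⇒ A ⇒ T S two ⇒ S the push S two ⇒ A the push S two ⇒ T S two the push S two ⇒ the push S two the push S two ⇒ the push two two the push S two ⇒ the push two two the push two two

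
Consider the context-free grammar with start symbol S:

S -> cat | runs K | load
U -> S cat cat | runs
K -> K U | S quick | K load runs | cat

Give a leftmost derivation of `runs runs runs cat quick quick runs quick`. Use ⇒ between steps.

S ⇒ runs K ⇒ runs S quick ⇒ runs runs K quick ⇒ runs runs K U quick ⇒ runs runs S quick U quick ⇒ runs runs runs K quick U quick ⇒ runs runs runs S quick quick U quick ⇒ runs runs runs cat quick quick U quick ⇒ runs runs runs cat quick quick runs quick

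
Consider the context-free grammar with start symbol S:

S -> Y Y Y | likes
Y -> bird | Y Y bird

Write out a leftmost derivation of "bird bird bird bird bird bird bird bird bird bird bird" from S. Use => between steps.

S => Y Y Y   [S -> Y Y Y]
Y Y Y => Y Y bird Y Y   [Y -> Y Y bird]
Y Y bird Y Y => bird Y bird Y Y   [Y -> bird]
bird Y bird Y Y => bird Y Y bird bird Y Y   [Y -> Y Y bird]
bird Y Y bird bird Y Y => bird Y Y bird Y bird bird Y Y   [Y -> Y Y bird]
bird Y Y bird Y bird bird Y Y => bird Y Y bird Y bird Y bird bird Y Y   [Y -> Y Y bird]
bird Y Y bird Y bird Y bird bird Y Y => bird bird Y bird Y bird Y bird bird Y Y   [Y -> bird]
bird bird Y bird Y bird Y bird bird Y Y => bird bird bird bird Y bird Y bird bird Y Y   [Y -> bird]
bird bird bird bird Y bird Y bird bird Y Y => bird bird bird bird bird bird Y bird bird Y Y   [Y -> bird]
bird bird bird bird bird bird Y bird bird Y Y => bird bird bird bird bird bird bird bird bird Y Y   [Y -> bird]
bird bird bird bird bird bird bird bird bird Y Y => bird bird bird bird bird bird bird bird bird bird Y   [Y -> bird]
bird bird bird bird bird bird bird bird bird bird Y => bird bird bird bird bird bird bird bird bird bird bird   [Y -> bird]

S => Y Y Y => Y Y bird Y Y => bird Y bird Y Y => bird Y Y bird bird Y Y => bird Y Y bird Y bird bird Y Y => bird Y Y bird Y bird Y bird bird Y Y => bird bird Y bird Y bird Y bird bird Y Y => bird bird bird bird Y bird Y bird bird Y Y => bird bird bird bird bird bird Y bird bird Y Y => bird bird bird bird bird bird bird bird bird Y Y => bird bird bird bird bird bird bird bird bird bird Y => bird bird bird bird bird bird bird bird bird bird bird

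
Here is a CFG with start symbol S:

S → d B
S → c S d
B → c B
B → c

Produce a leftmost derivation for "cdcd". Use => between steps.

S=>cSd=>cdBd=>cdcd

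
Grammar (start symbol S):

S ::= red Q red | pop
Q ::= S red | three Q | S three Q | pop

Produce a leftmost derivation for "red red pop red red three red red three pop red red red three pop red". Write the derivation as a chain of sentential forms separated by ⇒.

S ⇒ red Q red ⇒ red S three Q red ⇒ red red Q red three Q red ⇒ red red S red red three Q red ⇒ red red pop red red three Q red ⇒ red red pop red red three S three Q red ⇒ red red pop red red three red Q red three Q red ⇒ red red pop red red three red S red red three Q red ⇒ red red pop red red three red red Q red red red three Q red ⇒ red red pop red red three red red three Q red red red three Q red ⇒ red red pop red red three red red three pop red red red three Q red ⇒ red red pop red red three red red three pop red red red three pop red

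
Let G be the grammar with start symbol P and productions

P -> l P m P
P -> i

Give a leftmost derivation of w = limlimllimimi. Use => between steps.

P => lPmP => limP => limlPmP => limlimP => limlimlPmP => limlimllPmPmP => limlimllimPmP => limlimllimimP => limlimllimimi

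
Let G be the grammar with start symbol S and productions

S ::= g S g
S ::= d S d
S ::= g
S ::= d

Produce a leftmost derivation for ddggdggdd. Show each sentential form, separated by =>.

S => dSd   [S ::= d S d]
dSd => ddSdd   [S ::= d S d]
ddSdd => ddgSgdd   [S ::= g S g]
ddgSgdd => ddggSggdd   [S ::= g S g]
ddggSggdd => ddggdggdd   [S ::= d]

S => dSd => ddSdd => ddgSgdd => ddggSggdd => ddggdggdd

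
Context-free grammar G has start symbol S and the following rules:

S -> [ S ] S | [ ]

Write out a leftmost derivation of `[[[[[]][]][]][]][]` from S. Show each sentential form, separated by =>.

S=>[S]S=>[[S]S]S=>[[[S]S]S]S=>[[[[S]S]S]S]S=>[[[[[]]S]S]S]S=>[[[[[]][]]S]S]S=>[[[[[]][]][]]S]S=>[[[[[]][]][]][]]S=>[[[[[]][]][]][]][]

S => [S]S   [S -> [ S ] S]
[S]S => [[S]S]S   [S -> [ S ] S]
[[S]S]S => [[[S]S]S]S   [S -> [ S ] S]
[[[S]S]S]S => [[[[S]S]S]S]S   [S -> [ S ] S]
[[[[S]S]S]S]S => [[[[[]]S]S]S]S   [S -> [ ]]
[[[[[]]S]S]S]S => [[[[[]][]]S]S]S   [S -> [ ]]
[[[[[]][]]S]S]S => [[[[[]][]][]]S]S   [S -> [ ]]
[[[[[]][]][]]S]S => [[[[[]][]][]][]]S   [S -> [ ]]
[[[[[]][]][]][]]S => [[[[[]][]][]][]][]   [S -> [ ]]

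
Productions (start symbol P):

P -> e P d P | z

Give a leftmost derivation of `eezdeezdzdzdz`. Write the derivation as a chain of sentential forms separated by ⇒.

P ⇒ ePdP ⇒ eePdPdP ⇒ eezdPdP ⇒ eezdePdPdP ⇒ eezdeePdPdPdP ⇒ eezdeezdPdPdP ⇒ eezdeezdzdPdP ⇒ eezdeezdzdzdP ⇒ eezdeezdzdzdz

P ⇒ ePdP   [P -> e P d P]
ePdP ⇒ eePdPdP   [P -> e P d P]
eePdPdP ⇒ eezdPdP   [P -> z]
eezdPdP ⇒ eezdePdPdP   [P -> e P d P]
eezdePdPdP ⇒ eezdeePdPdPdP   [P -> e P d P]
eezdeePdPdPdP ⇒ eezdeezdPdPdP   [P -> z]
eezdeezdPdPdP ⇒ eezdeezdzdPdP   [P -> z]
eezdeezdzdPdP ⇒ eezdeezdzdzdP   [P -> z]
eezdeezdzdzdP ⇒ eezdeezdzdzdz   [P -> z]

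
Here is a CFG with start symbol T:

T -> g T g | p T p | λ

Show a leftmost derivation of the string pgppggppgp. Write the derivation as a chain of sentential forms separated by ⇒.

T ⇒ pTp ⇒ pgTgp ⇒ pgpTpgp ⇒ pgppTppgp ⇒ pgppgTgppgp ⇒ pgppggppgp

T ⇒ pTp   [T -> p T p]
pTp ⇒ pgTgp   [T -> g T g]
pgTgp ⇒ pgpTpgp   [T -> p T p]
pgpTpgp ⇒ pgppTppgp   [T -> p T p]
pgppTppgp ⇒ pgppgTgppgp   [T -> g T g]
pgppgTgppgp ⇒ pgppggppgp   [T -> λ]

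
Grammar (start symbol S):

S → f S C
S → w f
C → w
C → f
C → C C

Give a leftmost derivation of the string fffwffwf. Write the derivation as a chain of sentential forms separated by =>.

S => fSC => ffSCC => fffSCCC => fffwfCCC => fffwffCC => fffwffwC => fffwffwf

S => fSC   [S → f S C]
fSC => ffSCC   [S → f S C]
ffSCC => fffSCCC   [S → f S C]
fffSCCC => fffwfCCC   [S → w f]
fffwfCCC => fffwffCC   [C → f]
fffwffCC => fffwffwC   [C → w]
fffwffwC => fffwffwf   [C → f]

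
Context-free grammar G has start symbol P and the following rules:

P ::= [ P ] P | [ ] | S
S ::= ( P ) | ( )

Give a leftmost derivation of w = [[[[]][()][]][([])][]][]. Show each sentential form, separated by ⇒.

P ⇒ [P]P ⇒ [[P]P]P ⇒ [[[P]P]P]P ⇒ [[[[]]P]P]P ⇒ [[[[]][P]P]P]P ⇒ [[[[]][S]P]P]P ⇒ [[[[]][()]P]P]P ⇒ [[[[]][()][]]P]P ⇒ [[[[]][()][]][P]P]P ⇒ [[[[]][()][]][S]P]P ⇒ [[[[]][()][]][(P)]P]P ⇒ [[[[]][()][]][([])]P]P ⇒ [[[[]][()][]][([])][]]P ⇒ [[[[]][()][]][([])][]][]

P ⇒ [P]P   [P ::= [ P ] P]
[P]P ⇒ [[P]P]P   [P ::= [ P ] P]
[[P]P]P ⇒ [[[P]P]P]P   [P ::= [ P ] P]
[[[P]P]P]P ⇒ [[[[]]P]P]P   [P ::= [ ]]
[[[[]]P]P]P ⇒ [[[[]][P]P]P]P   [P ::= [ P ] P]
[[[[]][P]P]P]P ⇒ [[[[]][S]P]P]P   [P ::= S]
[[[[]][S]P]P]P ⇒ [[[[]][()]P]P]P   [S ::= ( )]
[[[[]][()]P]P]P ⇒ [[[[]][()][]]P]P   [P ::= [ ]]
[[[[]][()][]]P]P ⇒ [[[[]][()][]][P]P]P   [P ::= [ P ] P]
[[[[]][()][]][P]P]P ⇒ [[[[]][()][]][S]P]P   [P ::= S]
[[[[]][()][]][S]P]P ⇒ [[[[]][()][]][(P)]P]P   [S ::= ( P )]
[[[[]][()][]][(P)]P]P ⇒ [[[[]][()][]][([])]P]P   [P ::= [ ]]
[[[[]][()][]][([])]P]P ⇒ [[[[]][()][]][([])][]]P   [P ::= [ ]]
[[[[]][()][]][([])][]]P ⇒ [[[[]][()][]][([])][]][]   [P ::= [ ]]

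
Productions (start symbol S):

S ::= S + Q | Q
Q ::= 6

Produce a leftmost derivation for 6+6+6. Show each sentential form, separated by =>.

S => S+Q => S+Q+Q => Q+Q+Q => 6+Q+Q => 6+6+Q => 6+6+6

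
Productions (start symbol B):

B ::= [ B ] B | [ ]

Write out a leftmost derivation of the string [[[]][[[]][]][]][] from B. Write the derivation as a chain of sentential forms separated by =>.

B => [B]B => [[B]B]B => [[[]]B]B => [[[]][B]B]B => [[[]][[B]B]B]B => [[[]][[[]]B]B]B => [[[]][[[]][]]B]B => [[[]][[[]][]][]]B => [[[]][[[]][]][]][]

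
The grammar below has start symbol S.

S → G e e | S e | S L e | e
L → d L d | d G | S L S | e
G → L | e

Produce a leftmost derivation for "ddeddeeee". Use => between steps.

S=>SLe=>GeeLe=>LeeLe=>dLdeeLe=>ddLddeeLe=>ddeddeeLe=>ddeddeeee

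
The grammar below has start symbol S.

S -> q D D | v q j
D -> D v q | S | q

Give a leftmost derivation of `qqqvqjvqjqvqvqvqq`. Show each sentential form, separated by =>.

S => qDD => qDvqD => qDvqvqD => qDvqvqvqD => qSvqvqvqD => qqDDvqvqvqD => qqSDvqvqvqD => qqqDDDvqvqvqD => qqqSDDvqvqvqD => qqqvqjDDvqvqvqD => qqqvqjSDvqvqvqD => qqqvqjvqjDvqvqvqD => qqqvqjvqjqvqvqvqD => qqqvqjvqjqvqvqvqq

S => qDD   [S -> q D D]
qDD => qDvqD   [D -> D v q]
qDvqD => qDvqvqD   [D -> D v q]
qDvqvqD => qDvqvqvqD   [D -> D v q]
qDvqvqvqD => qSvqvqvqD   [D -> S]
qSvqvqvqD => qqDDvqvqvqD   [S -> q D D]
qqDDvqvqvqD => qqSDvqvqvqD   [D -> S]
qqSDvqvqvqD => qqqDDDvqvqvqD   [S -> q D D]
qqqDDDvqvqvqD => qqqSDDvqvqvqD   [D -> S]
qqqSDDvqvqvqD => qqqvqjDDvqvqvqD   [S -> v q j]
qqqvqjDDvqvqvqD => qqqvqjSDvqvqvqD   [D -> S]
qqqvqjSDvqvqvqD => qqqvqjvqjDvqvqvqD   [S -> v q j]
qqqvqjvqjDvqvqvqD => qqqvqjvqjqvqvqvqD   [D -> q]
qqqvqjvqjqvqvqvqD => qqqvqjvqjqvqvqvqq   [D -> q]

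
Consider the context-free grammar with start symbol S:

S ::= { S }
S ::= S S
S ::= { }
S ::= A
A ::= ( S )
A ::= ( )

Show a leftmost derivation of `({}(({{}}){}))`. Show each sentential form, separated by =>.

S => A => (S) => (SS) => ({}S) => ({}A) => ({}(S)) => ({}(SS)) => ({}(AS)) => ({}((S)S)) => ({}(({S})S)) => ({}(({{}})S)) => ({}(({{}}){}))

S => A   [S ::= A]
A => (S)   [A ::= ( S )]
(S) => (SS)   [S ::= S S]
(SS) => ({}S)   [S ::= { }]
({}S) => ({}A)   [S ::= A]
({}A) => ({}(S))   [A ::= ( S )]
({}(S)) => ({}(SS))   [S ::= S S]
({}(SS)) => ({}(AS))   [S ::= A]
({}(AS)) => ({}((S)S))   [A ::= ( S )]
({}((S)S)) => ({}(({S})S))   [S ::= { S }]
({}(({S})S)) => ({}(({{}})S))   [S ::= { }]
({}(({{}})S)) => ({}(({{}}){}))   [S ::= { }]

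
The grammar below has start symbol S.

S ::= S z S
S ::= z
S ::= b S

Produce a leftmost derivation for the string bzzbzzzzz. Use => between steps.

S => SzS => bSzS => bzzS => bzzbS => bzzbSzS => bzzbSzSzS => bzzbzzSzS => bzzbzzzzS => bzzbzzzzz

S => SzS   [S ::= S z S]
SzS => bSzS   [S ::= b S]
bSzS => bzzS   [S ::= z]
bzzS => bzzbS   [S ::= b S]
bzzbS => bzzbSzS   [S ::= S z S]
bzzbSzS => bzzbSzSzS   [S ::= S z S]
bzzbSzSzS => bzzbzzSzS   [S ::= z]
bzzbzzSzS => bzzbzzzzS   [S ::= z]
bzzbzzzzS => bzzbzzzzz   [S ::= z]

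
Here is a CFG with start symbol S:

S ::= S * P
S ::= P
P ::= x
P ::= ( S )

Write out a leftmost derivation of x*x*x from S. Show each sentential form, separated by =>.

S => S*P   [S ::= S * P]
S*P => S*P*P   [S ::= S * P]
S*P*P => P*P*P   [S ::= P]
P*P*P => x*P*P   [P ::= x]
x*P*P => x*x*P   [P ::= x]
x*x*P => x*x*x   [P ::= x]

S => S*P => S*P*P => P*P*P => x*P*P => x*x*P => x*x*x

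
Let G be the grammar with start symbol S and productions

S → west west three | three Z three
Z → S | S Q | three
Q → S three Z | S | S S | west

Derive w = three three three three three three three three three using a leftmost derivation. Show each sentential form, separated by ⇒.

S ⇒ three Z three   [S → three Z three]
three Z three ⇒ three S three   [Z → S]
three S three ⇒ three three Z three three   [S → three Z three]
three three Z three three ⇒ three three S three three   [Z → S]
three three S three three ⇒ three three three Z three three three   [S → three Z three]
three three three Z three three three ⇒ three three three S three three three   [Z → S]
three three three S three three three ⇒ three three three three Z three three three three   [S → three Z three]
three three three three Z three three three three ⇒ three three three three three three three three three   [Z → three]

S ⇒ three Z three ⇒ three S three ⇒ three three Z three three ⇒ three three S three three ⇒ three three three Z three three three ⇒ three three three S three three three ⇒ three three three three Z three three three three ⇒ three three three three three three three three three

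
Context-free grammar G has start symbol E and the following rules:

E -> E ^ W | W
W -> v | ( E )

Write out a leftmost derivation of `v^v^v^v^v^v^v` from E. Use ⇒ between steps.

E⇒E^W⇒E^W^W⇒E^W^W^W⇒E^W^W^W^W⇒E^W^W^W^W^W⇒E^W^W^W^W^W^W⇒W^W^W^W^W^W^W⇒v^W^W^W^W^W^W⇒v^v^W^W^W^W^W⇒v^v^v^W^W^W^W⇒v^v^v^v^W^W^W⇒v^v^v^v^v^W^W⇒v^v^v^v^v^v^W⇒v^v^v^v^v^v^v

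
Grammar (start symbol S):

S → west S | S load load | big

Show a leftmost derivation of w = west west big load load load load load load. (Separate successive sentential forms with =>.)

S => S load load   [S → S load load]
S load load => S load load load load   [S → S load load]
S load load load load => west S load load load load   [S → west S]
west S load load load load => west S load load load load load load   [S → S load load]
west S load load load load load load => west west S load load load load load load   [S → west S]
west west S load load load load load load => west west big load load load load load load   [S → big]

S => S load load => S load load load load => west S load load load load => west S load load load load load load => west west S load load load load load load => west west big load load load load load load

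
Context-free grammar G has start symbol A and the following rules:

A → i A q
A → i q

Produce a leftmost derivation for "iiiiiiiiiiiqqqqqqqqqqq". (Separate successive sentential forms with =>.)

A => iAq => iiAqq => iiiAqqq => iiiiAqqqq => iiiiiAqqqqq => iiiiiiAqqqqqq => iiiiiiiAqqqqqqq => iiiiiiiiAqqqqqqqq => iiiiiiiiiAqqqqqqqqq => iiiiiiiiiiAqqqqqqqqqq => iiiiiiiiiiiqqqqqqqqqqq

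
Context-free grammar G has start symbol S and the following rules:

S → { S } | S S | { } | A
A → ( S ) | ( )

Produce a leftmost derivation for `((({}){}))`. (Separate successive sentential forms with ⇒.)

S ⇒ A   [S → A]
A ⇒ (S)   [A → ( S )]
(S) ⇒ (A)   [S → A]
(A) ⇒ ((S))   [A → ( S )]
((S)) ⇒ ((SS))   [S → S S]
((SS)) ⇒ ((AS))   [S → A]
((AS)) ⇒ (((S)S))   [A → ( S )]
(((S)S)) ⇒ ((({})S))   [S → { }]
((({})S)) ⇒ ((({}){}))   [S → { }]

S⇒A⇒(S)⇒(A)⇒((S))⇒((SS))⇒((AS))⇒(((S)S))⇒((({})S))⇒((({}){}))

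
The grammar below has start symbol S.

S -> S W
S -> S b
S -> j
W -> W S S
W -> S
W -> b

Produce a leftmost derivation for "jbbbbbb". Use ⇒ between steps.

S ⇒ Sb   [S -> S b]
Sb ⇒ Sbb   [S -> S b]
Sbb ⇒ Sbbb   [S -> S b]
Sbbb ⇒ Sbbbb   [S -> S b]
Sbbbb ⇒ SWbbbb   [S -> S W]
SWbbbb ⇒ SbWbbbb   [S -> S b]
SbWbbbb ⇒ jbWbbbb   [S -> j]
jbWbbbb ⇒ jbbbbbb   [W -> b]

S ⇒ Sb ⇒ Sbb ⇒ Sbbb ⇒ Sbbbb ⇒ SWbbbb ⇒ SbWbbbb ⇒ jbWbbbb ⇒ jbbbbbb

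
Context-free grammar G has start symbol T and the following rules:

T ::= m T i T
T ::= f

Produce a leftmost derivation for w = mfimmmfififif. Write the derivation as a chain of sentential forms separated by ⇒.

T ⇒ mTiT ⇒ mfiT ⇒ mfimTiT ⇒ mfimmTiTiT ⇒ mfimmmTiTiTiT ⇒ mfimmmfiTiTiT ⇒ mfimmmfifiTiT ⇒ mfimmmfififiT ⇒ mfimmmfififif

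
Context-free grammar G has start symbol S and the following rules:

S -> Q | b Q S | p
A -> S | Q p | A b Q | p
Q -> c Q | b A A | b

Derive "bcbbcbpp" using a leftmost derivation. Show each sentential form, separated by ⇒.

S ⇒ bQS ⇒ bcQS ⇒ bcbS ⇒ bcbQ ⇒ bcbbAA ⇒ bcbbQpA ⇒ bcbbcQpA ⇒ bcbbcbpA ⇒ bcbbcbpp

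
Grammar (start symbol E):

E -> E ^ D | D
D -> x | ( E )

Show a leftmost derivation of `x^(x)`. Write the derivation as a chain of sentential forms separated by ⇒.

E ⇒ E^D ⇒ D^D ⇒ x^D ⇒ x^(E) ⇒ x^(D) ⇒ x^(x)

E ⇒ E^D   [E -> E ^ D]
E^D ⇒ D^D   [E -> D]
D^D ⇒ x^D   [D -> x]
x^D ⇒ x^(E)   [D -> ( E )]
x^(E) ⇒ x^(D)   [E -> D]
x^(D) ⇒ x^(x)   [D -> x]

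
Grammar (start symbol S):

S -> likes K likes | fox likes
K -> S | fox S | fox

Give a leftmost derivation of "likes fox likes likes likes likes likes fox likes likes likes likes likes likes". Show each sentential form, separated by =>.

S => likes K likes => likes fox S likes => likes fox likes K likes likes => likes fox likes S likes likes => likes fox likes likes K likes likes likes => likes fox likes likes S likes likes likes => likes fox likes likes likes K likes likes likes likes => likes fox likes likes likes S likes likes likes likes => likes fox likes likes likes likes K likes likes likes likes likes => likes fox likes likes likes likes S likes likes likes likes likes => likes fox likes likes likes likes likes K likes likes likes likes likes likes => likes fox likes likes likes likes likes fox likes likes likes likes likes likes

S => likes K likes   [S -> likes K likes]
likes K likes => likes fox S likes   [K -> fox S]
likes fox S likes => likes fox likes K likes likes   [S -> likes K likes]
likes fox likes K likes likes => likes fox likes S likes likes   [K -> S]
likes fox likes S likes likes => likes fox likes likes K likes likes likes   [S -> likes K likes]
likes fox likes likes K likes likes likes => likes fox likes likes S likes likes likes   [K -> S]
likes fox likes likes S likes likes likes => likes fox likes likes likes K likes likes likes likes   [S -> likes K likes]
likes fox likes likes likes K likes likes likes likes => likes fox likes likes likes S likes likes likes likes   [K -> S]
likes fox likes likes likes S likes likes likes likes => likes fox likes likes likes likes K likes likes likes likes likes   [S -> likes K likes]
likes fox likes likes likes likes K likes likes likes likes likes => likes fox likes likes likes likes S likes likes likes likes likes   [K -> S]
likes fox likes likes likes likes S likes likes likes likes likes => likes fox likes likes likes likes likes K likes likes likes likes likes likes   [S -> likes K likes]
likes fox likes likes likes likes likes K likes likes likes likes likes likes => likes fox likes likes likes likes likes fox likes likes likes likes likes likes   [K -> fox]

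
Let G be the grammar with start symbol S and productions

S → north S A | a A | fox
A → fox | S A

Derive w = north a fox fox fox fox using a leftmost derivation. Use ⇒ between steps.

S ⇒ north S A   [S → north S A]
north S A ⇒ north a A A   [S → a A]
north a A A ⇒ north a S A A   [A → S A]
north a S A A ⇒ north a fox A A   [S → fox]
north a fox A A ⇒ north a fox S A A   [A → S A]
north a fox S A A ⇒ north a fox fox A A   [S → fox]
north a fox fox A A ⇒ north a fox fox fox A   [A → fox]
north a fox fox fox A ⇒ north a fox fox fox fox   [A → fox]

S ⇒ north S A ⇒ north a A A ⇒ north a S A A ⇒ north a fox A A ⇒ north a fox S A A ⇒ north a fox fox A A ⇒ north a fox fox fox A ⇒ north a fox fox fox fox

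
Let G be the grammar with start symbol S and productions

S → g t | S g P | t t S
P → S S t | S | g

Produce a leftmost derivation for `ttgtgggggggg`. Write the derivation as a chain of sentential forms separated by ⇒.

S ⇒ ttS   [S → t t S]
ttS ⇒ ttSgP   [S → S g P]
ttSgP ⇒ ttSgPgP   [S → S g P]
ttSgPgP ⇒ ttSgPgPgP   [S → S g P]
ttSgPgPgP ⇒ ttSgPgPgPgP   [S → S g P]
ttSgPgPgPgP ⇒ ttgtgPgPgPgP   [S → g t]
ttgtgPgPgPgP ⇒ ttgtgggPgPgP   [P → g]
ttgtgggPgPgP ⇒ ttgtgggggPgP   [P → g]
ttgtgggggPgP ⇒ ttgtgggggggP   [P → g]
ttgtgggggggP ⇒ ttgtgggggggg   [P → g]

S⇒ttS⇒ttSgP⇒ttSgPgP⇒ttSgPgPgP⇒ttSgPgPgPgP⇒ttgtgPgPgPgP⇒ttgtgggPgPgP⇒ttgtgggggPgP⇒ttgtgggggggP⇒ttgtgggggggg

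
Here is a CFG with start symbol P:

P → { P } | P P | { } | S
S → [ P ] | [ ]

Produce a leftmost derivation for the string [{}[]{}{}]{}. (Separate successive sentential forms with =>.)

P => PP => SP => [P]P => [PP]P => [PPP]P => [PPPP]P => [{}PPP]P => [{}SPP]P => [{}[]PP]P => [{}[]{}P]P => [{}[]{}{}]P => [{}[]{}{}]{}

P => PP   [P → P P]
PP => SP   [P → S]
SP => [P]P   [S → [ P ]]
[P]P => [PP]P   [P → P P]
[PP]P => [PPP]P   [P → P P]
[PPP]P => [PPPP]P   [P → P P]
[PPPP]P => [{}PPP]P   [P → { }]
[{}PPP]P => [{}SPP]P   [P → S]
[{}SPP]P => [{}[]PP]P   [S → [ ]]
[{}[]PP]P => [{}[]{}P]P   [P → { }]
[{}[]{}P]P => [{}[]{}{}]P   [P → { }]
[{}[]{}{}]P => [{}[]{}{}]{}   [P → { }]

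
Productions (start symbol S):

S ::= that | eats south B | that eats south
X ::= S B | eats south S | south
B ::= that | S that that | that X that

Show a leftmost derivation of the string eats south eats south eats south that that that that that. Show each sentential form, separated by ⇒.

S ⇒ eats south B   [S ::= eats south B]
eats south B ⇒ eats south S that that   [B ::= S that that]
eats south S that that ⇒ eats south eats south B that that   [S ::= eats south B]
eats south eats south B that that ⇒ eats south eats south S that that that that   [B ::= S that that]
eats south eats south S that that that that ⇒ eats south eats south eats south B that that that that   [S ::= eats south B]
eats south eats south eats south B that that that that ⇒ eats south eats south eats south that that that that that   [B ::= that]

S ⇒ eats south B ⇒ eats south S that that ⇒ eats south eats south B that that ⇒ eats south eats south S that that that that ⇒ eats south eats south eats south B that that that that ⇒ eats south eats south eats south that that that that that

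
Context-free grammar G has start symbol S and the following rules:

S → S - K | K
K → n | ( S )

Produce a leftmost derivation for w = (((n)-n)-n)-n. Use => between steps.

S => S-K => K-K => (S)-K => (S-K)-K => (K-K)-K => ((S)-K)-K => ((S-K)-K)-K => ((K-K)-K)-K => (((S)-K)-K)-K => (((K)-K)-K)-K => (((n)-K)-K)-K => (((n)-n)-K)-K => (((n)-n)-n)-K => (((n)-n)-n)-n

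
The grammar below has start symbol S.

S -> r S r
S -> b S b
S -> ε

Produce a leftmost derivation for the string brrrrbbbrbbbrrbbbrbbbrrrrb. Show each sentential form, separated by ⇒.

S ⇒ bSb ⇒ brSrb ⇒ brrSrrb ⇒ brrrSrrrb ⇒ brrrrSrrrrb ⇒ brrrrbSbrrrrb ⇒ brrrrbbSbbrrrrb ⇒ brrrrbbbSbbbrrrrb ⇒ brrrrbbbrSrbbbrrrrb ⇒ brrrrbbbrbSbrbbbrrrrb ⇒ brrrrbbbrbbSbbrbbbrrrrb ⇒ brrrrbbbrbbbSbbbrbbbrrrrb ⇒ brrrrbbbrbbbrSrbbbrbbbrrrrb ⇒ brrrrbbbrbbbrrbbbrbbbrrrrb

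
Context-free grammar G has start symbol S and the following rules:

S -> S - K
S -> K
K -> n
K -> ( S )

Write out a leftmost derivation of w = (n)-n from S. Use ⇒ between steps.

S ⇒ S-K ⇒ K-K ⇒ (S)-K ⇒ (K)-K ⇒ (n)-K ⇒ (n)-n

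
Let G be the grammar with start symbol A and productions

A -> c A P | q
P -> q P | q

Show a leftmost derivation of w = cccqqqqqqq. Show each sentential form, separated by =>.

A => cAP   [A -> c A P]
cAP => ccAPP   [A -> c A P]
ccAPP => cccAPPP   [A -> c A P]
cccAPPP => cccqPPP   [A -> q]
cccqPPP => cccqqPPP   [P -> q P]
cccqqPPP => cccqqqPPP   [P -> q P]
cccqqqPPP => cccqqqqPP   [P -> q]
cccqqqqPP => cccqqqqqPP   [P -> q P]
cccqqqqqPP => cccqqqqqqP   [P -> q]
cccqqqqqqP => cccqqqqqqq   [P -> q]

A => cAP => ccAPP => cccAPPP => cccqPPP => cccqqPPP => cccqqqPPP => cccqqqqPP => cccqqqqqPP => cccqqqqqqP => cccqqqqqqq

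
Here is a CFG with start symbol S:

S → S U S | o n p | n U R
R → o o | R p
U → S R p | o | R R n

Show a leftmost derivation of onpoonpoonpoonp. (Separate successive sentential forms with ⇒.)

S ⇒ SUS ⇒ SUSUS ⇒ SUSUSUS ⇒ onpUSUSUS ⇒ onpoSUSUS ⇒ onpoonpUSUS ⇒ onpoonpoSUS ⇒ onpoonpoonpUS ⇒ onpoonpoonpoS ⇒ onpoonpoonpoonp

S ⇒ SUS   [S → S U S]
SUS ⇒ SUSUS   [S → S U S]
SUSUS ⇒ SUSUSUS   [S → S U S]
SUSUSUS ⇒ onpUSUSUS   [S → o n p]
onpUSUSUS ⇒ onpoSUSUS   [U → o]
onpoSUSUS ⇒ onpoonpUSUS   [S → o n p]
onpoonpUSUS ⇒ onpoonpoSUS   [U → o]
onpoonpoSUS ⇒ onpoonpoonpUS   [S → o n p]
onpoonpoonpUS ⇒ onpoonpoonpoS   [U → o]
onpoonpoonpoS ⇒ onpoonpoonpoonp   [S → o n p]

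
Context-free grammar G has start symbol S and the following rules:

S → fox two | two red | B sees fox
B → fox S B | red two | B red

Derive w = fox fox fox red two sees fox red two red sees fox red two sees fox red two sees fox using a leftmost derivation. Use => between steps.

S => B sees fox => fox S B sees fox => fox B sees fox B sees fox => fox fox S B sees fox B sees fox => fox fox B sees fox B sees fox B sees fox => fox fox B red sees fox B sees fox B sees fox => fox fox fox S B red sees fox B sees fox B sees fox => fox fox fox B sees fox B red sees fox B sees fox B sees fox => fox fox fox red two sees fox B red sees fox B sees fox B sees fox => fox fox fox red two sees fox red two red sees fox B sees fox B sees fox => fox fox fox red two sees fox red two red sees fox red two sees fox B sees fox => fox fox fox red two sees fox red two red sees fox red two sees fox red two sees fox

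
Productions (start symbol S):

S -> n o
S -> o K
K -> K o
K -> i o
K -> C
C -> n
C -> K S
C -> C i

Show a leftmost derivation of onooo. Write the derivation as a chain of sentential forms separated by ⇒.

S ⇒ oK ⇒ oKo ⇒ oKoo ⇒ oKooo ⇒ oCooo ⇒ onooo

S ⇒ oK   [S -> o K]
oK ⇒ oKo   [K -> K o]
oKo ⇒ oKoo   [K -> K o]
oKoo ⇒ oKooo   [K -> K o]
oKooo ⇒ oCooo   [K -> C]
oCooo ⇒ onooo   [C -> n]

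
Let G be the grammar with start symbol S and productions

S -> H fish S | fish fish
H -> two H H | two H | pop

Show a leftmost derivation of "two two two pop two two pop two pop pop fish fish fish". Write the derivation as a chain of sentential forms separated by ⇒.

S ⇒ H fish S ⇒ two H fish S ⇒ two two H H fish S ⇒ two two two H H fish S ⇒ two two two pop H fish S ⇒ two two two pop two H H fish S ⇒ two two two pop two two H H fish S ⇒ two two two pop two two pop H fish S ⇒ two two two pop two two pop two H H fish S ⇒ two two two pop two two pop two pop H fish S ⇒ two two two pop two two pop two pop pop fish S ⇒ two two two pop two two pop two pop pop fish fish fish

S ⇒ H fish S   [S -> H fish S]
H fish S ⇒ two H fish S   [H -> two H]
two H fish S ⇒ two two H H fish S   [H -> two H H]
two two H H fish S ⇒ two two two H H fish S   [H -> two H]
two two two H H fish S ⇒ two two two pop H fish S   [H -> pop]
two two two pop H fish S ⇒ two two two pop two H H fish S   [H -> two H H]
two two two pop two H H fish S ⇒ two two two pop two two H H fish S   [H -> two H]
two two two pop two two H H fish S ⇒ two two two pop two two pop H fish S   [H -> pop]
two two two pop two two pop H fish S ⇒ two two two pop two two pop two H H fish S   [H -> two H H]
two two two pop two two pop two H H fish S ⇒ two two two pop two two pop two pop H fish S   [H -> pop]
two two two pop two two pop two pop H fish S ⇒ two two two pop two two pop two pop pop fish S   [H -> pop]
two two two pop two two pop two pop pop fish S ⇒ two two two pop two two pop two pop pop fish fish fish   [S -> fish fish]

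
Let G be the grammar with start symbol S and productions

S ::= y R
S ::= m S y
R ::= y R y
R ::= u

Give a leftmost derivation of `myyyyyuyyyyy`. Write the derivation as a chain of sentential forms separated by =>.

S => mSy => myRy => myyRyy => myyyRyyy => myyyyRyyyy => myyyyyRyyyyy => myyyyyuyyyyy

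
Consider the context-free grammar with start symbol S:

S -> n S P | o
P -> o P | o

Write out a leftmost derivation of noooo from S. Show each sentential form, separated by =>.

S => nSP   [S -> n S P]
nSP => noP   [S -> o]
noP => nooP   [P -> o P]
nooP => noooP   [P -> o P]
noooP => noooo   [P -> o]

S => nSP => noP => nooP => noooP => noooo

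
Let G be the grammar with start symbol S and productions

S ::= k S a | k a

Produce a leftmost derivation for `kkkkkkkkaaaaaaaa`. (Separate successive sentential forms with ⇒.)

S ⇒ kSa ⇒ kkSaa ⇒ kkkSaaa ⇒ kkkkSaaaa ⇒ kkkkkSaaaaa ⇒ kkkkkkSaaaaaa ⇒ kkkkkkkSaaaaaaa ⇒ kkkkkkkkaaaaaaaa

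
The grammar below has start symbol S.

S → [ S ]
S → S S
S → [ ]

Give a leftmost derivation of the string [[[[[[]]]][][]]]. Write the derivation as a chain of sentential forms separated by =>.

S=>[S]=>[[S]]=>[[SS]]=>[[SSS]]=>[[[S]SS]]=>[[[[S]]SS]]=>[[[[[S]]]SS]]=>[[[[[[]]]]SS]]=>[[[[[[]]]][]S]]=>[[[[[[]]]][][]]]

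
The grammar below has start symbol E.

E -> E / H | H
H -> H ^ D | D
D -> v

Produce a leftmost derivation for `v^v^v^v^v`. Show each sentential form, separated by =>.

E => H   [E -> H]
H => H^D   [H -> H ^ D]
H^D => H^D^D   [H -> H ^ D]
H^D^D => H^D^D^D   [H -> H ^ D]
H^D^D^D => H^D^D^D^D   [H -> H ^ D]
H^D^D^D^D => D^D^D^D^D   [H -> D]
D^D^D^D^D => v^D^D^D^D   [D -> v]
v^D^D^D^D => v^v^D^D^D   [D -> v]
v^v^D^D^D => v^v^v^D^D   [D -> v]
v^v^v^D^D => v^v^v^v^D   [D -> v]
v^v^v^v^D => v^v^v^v^v   [D -> v]

E => H => H^D => H^D^D => H^D^D^D => H^D^D^D^D => D^D^D^D^D => v^D^D^D^D => v^v^D^D^D => v^v^v^D^D => v^v^v^v^D => v^v^v^v^v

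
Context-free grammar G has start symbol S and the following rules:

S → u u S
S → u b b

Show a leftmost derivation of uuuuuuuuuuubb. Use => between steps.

S => uuS => uuuuS => uuuuuuS => uuuuuuuuS => uuuuuuuuuuS => uuuuuuuuuuubb

S => uuS   [S → u u S]
uuS => uuuuS   [S → u u S]
uuuuS => uuuuuuS   [S → u u S]
uuuuuuS => uuuuuuuuS   [S → u u S]
uuuuuuuuS => uuuuuuuuuuS   [S → u u S]
uuuuuuuuuuS => uuuuuuuuuuubb   [S → u b b]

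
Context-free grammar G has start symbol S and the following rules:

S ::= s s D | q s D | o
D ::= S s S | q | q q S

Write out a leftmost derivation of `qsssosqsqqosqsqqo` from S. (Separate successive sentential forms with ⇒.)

S ⇒ qsD   [S ::= q s D]
qsD ⇒ qsSsS   [D ::= S s S]
qsSsS ⇒ qsssDsS   [S ::= s s D]
qsssDsS ⇒ qsssSsSsS   [D ::= S s S]
qsssSsSsS ⇒ qsssosSsS   [S ::= o]
qsssosSsS ⇒ qsssosqsDsS   [S ::= q s D]
qsssosqsDsS ⇒ qsssosqsqqSsS   [D ::= q q S]
qsssosqsqqSsS ⇒ qsssosqsqqosS   [S ::= o]
qsssosqsqqosS ⇒ qsssosqsqqosqsD   [S ::= q s D]
qsssosqsqqosqsD ⇒ qsssosqsqqosqsqqS   [D ::= q q S]
qsssosqsqqosqsqqS ⇒ qsssosqsqqosqsqqo   [S ::= o]

S⇒qsD⇒qsSsS⇒qsssDsS⇒qsssSsSsS⇒qsssosSsS⇒qsssosqsDsS⇒qsssosqsqqSsS⇒qsssosqsqqosS⇒qsssosqsqqosqsD⇒qsssosqsqqosqsqqS⇒qsssosqsqqosqsqqo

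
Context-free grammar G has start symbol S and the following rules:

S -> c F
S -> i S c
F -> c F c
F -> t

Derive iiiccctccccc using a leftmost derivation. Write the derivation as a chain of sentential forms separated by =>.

S => iSc   [S -> i S c]
iSc => iiScc   [S -> i S c]
iiScc => iiiSccc   [S -> i S c]
iiiSccc => iiicFccc   [S -> c F]
iiicFccc => iiiccFcccc   [F -> c F c]
iiiccFcccc => iiicccFccccc   [F -> c F c]
iiicccFccccc => iiiccctccccc   [F -> t]

S => iSc => iiScc => iiiSccc => iiicFccc => iiiccFcccc => iiicccFccccc => iiiccctccccc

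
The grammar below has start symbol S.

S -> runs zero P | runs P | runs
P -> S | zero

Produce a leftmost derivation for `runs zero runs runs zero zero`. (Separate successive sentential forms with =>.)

S => runs zero P => runs zero S => runs zero runs P => runs zero runs S => runs zero runs runs zero P => runs zero runs runs zero zero

S => runs zero P   [S -> runs zero P]
runs zero P => runs zero S   [P -> S]
runs zero S => runs zero runs P   [S -> runs P]
runs zero runs P => runs zero runs S   [P -> S]
runs zero runs S => runs zero runs runs zero P   [S -> runs zero P]
runs zero runs runs zero P => runs zero runs runs zero zero   [P -> zero]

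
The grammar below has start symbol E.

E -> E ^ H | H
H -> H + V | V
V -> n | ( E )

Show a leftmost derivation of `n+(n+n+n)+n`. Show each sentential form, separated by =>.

E => H   [E -> H]
H => H+V   [H -> H + V]
H+V => H+V+V   [H -> H + V]
H+V+V => V+V+V   [H -> V]
V+V+V => n+V+V   [V -> n]
n+V+V => n+(E)+V   [V -> ( E )]
n+(E)+V => n+(H)+V   [E -> H]
n+(H)+V => n+(H+V)+V   [H -> H + V]
n+(H+V)+V => n+(H+V+V)+V   [H -> H + V]
n+(H+V+V)+V => n+(V+V+V)+V   [H -> V]
n+(V+V+V)+V => n+(n+V+V)+V   [V -> n]
n+(n+V+V)+V => n+(n+n+V)+V   [V -> n]
n+(n+n+V)+V => n+(n+n+n)+V   [V -> n]
n+(n+n+n)+V => n+(n+n+n)+n   [V -> n]

E=>H=>H+V=>H+V+V=>V+V+V=>n+V+V=>n+(E)+V=>n+(H)+V=>n+(H+V)+V=>n+(H+V+V)+V=>n+(V+V+V)+V=>n+(n+V+V)+V=>n+(n+n+V)+V=>n+(n+n+n)+V=>n+(n+n+n)+n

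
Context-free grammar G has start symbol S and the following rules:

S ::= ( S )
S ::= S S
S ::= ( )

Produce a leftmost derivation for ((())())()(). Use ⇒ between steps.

S⇒SS⇒SSS⇒(S)SS⇒(SS)SS⇒((S)S)SS⇒((())S)SS⇒((())())SS⇒((())())()S⇒((())())()()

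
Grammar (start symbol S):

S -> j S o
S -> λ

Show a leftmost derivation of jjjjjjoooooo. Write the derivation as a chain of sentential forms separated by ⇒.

S ⇒ jSo ⇒ jjSoo ⇒ jjjSooo ⇒ jjjjSoooo ⇒ jjjjjSooooo ⇒ jjjjjjSoooooo ⇒ jjjjjjoooooo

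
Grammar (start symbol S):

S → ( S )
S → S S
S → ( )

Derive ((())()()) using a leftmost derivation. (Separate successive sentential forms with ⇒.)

S⇒(S)⇒(SS)⇒((S)S)⇒((())S)⇒((())SS)⇒((())()S)⇒((())()())

S ⇒ (S)   [S → ( S )]
(S) ⇒ (SS)   [S → S S]
(SS) ⇒ ((S)S)   [S → ( S )]
((S)S) ⇒ ((())S)   [S → ( )]
((())S) ⇒ ((())SS)   [S → S S]
((())SS) ⇒ ((())()S)   [S → ( )]
((())()S) ⇒ ((())()())   [S → ( )]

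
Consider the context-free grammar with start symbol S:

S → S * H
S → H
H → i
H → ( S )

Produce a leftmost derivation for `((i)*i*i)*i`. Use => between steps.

S => S*H => H*H => (S)*H => (S*H)*H => (S*H*H)*H => (H*H*H)*H => ((S)*H*H)*H => ((H)*H*H)*H => ((i)*H*H)*H => ((i)*i*H)*H => ((i)*i*i)*H => ((i)*i*i)*i

S => S*H   [S → S * H]
S*H => H*H   [S → H]
H*H => (S)*H   [H → ( S )]
(S)*H => (S*H)*H   [S → S * H]
(S*H)*H => (S*H*H)*H   [S → S * H]
(S*H*H)*H => (H*H*H)*H   [S → H]
(H*H*H)*H => ((S)*H*H)*H   [H → ( S )]
((S)*H*H)*H => ((H)*H*H)*H   [S → H]
((H)*H*H)*H => ((i)*H*H)*H   [H → i]
((i)*H*H)*H => ((i)*i*H)*H   [H → i]
((i)*i*H)*H => ((i)*i*i)*H   [H → i]
((i)*i*i)*H => ((i)*i*i)*i   [H → i]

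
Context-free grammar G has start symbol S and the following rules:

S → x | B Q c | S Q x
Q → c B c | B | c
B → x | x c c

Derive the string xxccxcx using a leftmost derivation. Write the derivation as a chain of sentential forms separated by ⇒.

S ⇒ SQx ⇒ BQcQx ⇒ xQcQx ⇒ xBcQx ⇒ xxcQx ⇒ xxccBcx ⇒ xxccxcx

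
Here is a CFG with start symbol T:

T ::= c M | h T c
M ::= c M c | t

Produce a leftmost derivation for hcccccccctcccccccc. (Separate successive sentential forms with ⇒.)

T ⇒ hTc   [T ::= h T c]
hTc ⇒ hcMc   [T ::= c M]
hcMc ⇒ hccMcc   [M ::= c M c]
hccMcc ⇒ hcccMccc   [M ::= c M c]
hcccMccc ⇒ hccccMcccc   [M ::= c M c]
hccccMcccc ⇒ hcccccMccccc   [M ::= c M c]
hcccccMccccc ⇒ hccccccMcccccc   [M ::= c M c]
hccccccMcccccc ⇒ hcccccccMccccccc   [M ::= c M c]
hcccccccMccccccc ⇒ hccccccccMcccccccc   [M ::= c M c]
hccccccccMcccccccc ⇒ hcccccccctcccccccc   [M ::= t]

T ⇒ hTc ⇒ hcMc ⇒ hccMcc ⇒ hcccMccc ⇒ hccccMcccc ⇒ hcccccMccccc ⇒ hccccccMcccccc ⇒ hcccccccMccccccc ⇒ hccccccccMcccccccc ⇒ hcccccccctcccccccc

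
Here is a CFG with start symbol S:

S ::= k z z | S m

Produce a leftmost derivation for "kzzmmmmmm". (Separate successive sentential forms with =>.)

S => Sm   [S ::= S m]
Sm => Smm   [S ::= S m]
Smm => Smmm   [S ::= S m]
Smmm => Smmmm   [S ::= S m]
Smmmm => Smmmmm   [S ::= S m]
Smmmmm => Smmmmmm   [S ::= S m]
Smmmmmm => kzzmmmmmm   [S ::= k z z]

S=>Sm=>Smm=>Smmm=>Smmmm=>Smmmmm=>Smmmmmm=>kzzmmmmmm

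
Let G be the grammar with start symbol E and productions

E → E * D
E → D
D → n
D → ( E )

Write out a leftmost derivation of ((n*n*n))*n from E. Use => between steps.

E => E*D   [E → E * D]
E*D => D*D   [E → D]
D*D => (E)*D   [D → ( E )]
(E)*D => (D)*D   [E → D]
(D)*D => ((E))*D   [D → ( E )]
((E))*D => ((E*D))*D   [E → E * D]
((E*D))*D => ((E*D*D))*D   [E → E * D]
((E*D*D))*D => ((D*D*D))*D   [E → D]
((D*D*D))*D => ((n*D*D))*D   [D → n]
((n*D*D))*D => ((n*n*D))*D   [D → n]
((n*n*D))*D => ((n*n*n))*D   [D → n]
((n*n*n))*D => ((n*n*n))*n   [D → n]

E => E*D => D*D => (E)*D => (D)*D => ((E))*D => ((E*D))*D => ((E*D*D))*D => ((D*D*D))*D => ((n*D*D))*D => ((n*n*D))*D => ((n*n*n))*D => ((n*n*n))*n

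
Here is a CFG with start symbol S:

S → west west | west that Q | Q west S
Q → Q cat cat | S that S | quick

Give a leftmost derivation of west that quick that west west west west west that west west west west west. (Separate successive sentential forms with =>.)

S => Q west S   [S → Q west S]
Q west S => S that S west S   [Q → S that S]
S that S west S => Q west S that S west S   [S → Q west S]
Q west S that S west S => S that S west S that S west S   [Q → S that S]
S that S west S that S west S => west that Q that S west S that S west S   [S → west that Q]
west that Q that S west S that S west S => west that quick that S west S that S west S   [Q → quick]
west that quick that S west S that S west S => west that quick that west west west S that S west S   [S → west west]
west that quick that west west west S that S west S => west that quick that west west west west west that S west S   [S → west west]
west that quick that west west west west west that S west S => west that quick that west west west west west that west west west S   [S → west west]
west that quick that west west west west west that west west west S => west that quick that west west west west west that west west west west west   [S → west west]

S => Q west S => S that S west S => Q west S that S west S => S that S west S that S west S => west that Q that S west S that S west S => west that quick that S west S that S west S => west that quick that west west west S that S west S => west that quick that west west west west west that S west S => west that quick that west west west west west that west west west S => west that quick that west west west west west that west west west west west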